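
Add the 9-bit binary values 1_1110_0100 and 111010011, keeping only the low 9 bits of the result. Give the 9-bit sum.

110110111

  111100100
+ 111010011
= 110110111  (discard carry-out 1)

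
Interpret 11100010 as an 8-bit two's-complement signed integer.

MSB is 1, so the value is negative.
Unsigned reading: 226. Subtract 2^8 = 256: 226 − 256 = -30.

-30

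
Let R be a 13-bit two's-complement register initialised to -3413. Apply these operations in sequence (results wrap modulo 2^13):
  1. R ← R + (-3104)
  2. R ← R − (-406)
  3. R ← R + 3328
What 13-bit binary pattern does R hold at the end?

1010100100001

Start: R = -3413 = 1001010101011.
R = -3413 + (-3104) = -6517; wraps to 1675 = 0011010001011
R = 1675 − (-406) = 2081 = 0100000100001
R = 2081 + 3328 = 5409; wraps to -2783 = 1010100100001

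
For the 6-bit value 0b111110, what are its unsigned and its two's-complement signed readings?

Unsigned: 111110 = 62.
Signed: MSB=1 → 62 − 64 = -2.

unsigned = 62, signed = -2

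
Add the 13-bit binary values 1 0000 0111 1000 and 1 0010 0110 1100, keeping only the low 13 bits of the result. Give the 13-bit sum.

  1000001111000
+ 1001001101100
= 0001011100100  (discard carry-out 1)

0001011100100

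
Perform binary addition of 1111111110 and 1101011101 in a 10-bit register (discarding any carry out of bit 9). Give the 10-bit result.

1101011011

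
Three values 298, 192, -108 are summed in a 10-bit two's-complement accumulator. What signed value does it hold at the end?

382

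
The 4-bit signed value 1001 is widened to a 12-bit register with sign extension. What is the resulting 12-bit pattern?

111111111001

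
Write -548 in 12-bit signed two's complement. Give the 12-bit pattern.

110111011100

|-548| = 548 = 001000100100 in 12 bits.
Invert the bits: 110111011011. Add 1: 110111011100.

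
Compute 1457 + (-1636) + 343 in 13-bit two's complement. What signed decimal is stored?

164

1457 + (-1636) = -179 (1111101001101)
-179 + 343 = 164 (0000010100100)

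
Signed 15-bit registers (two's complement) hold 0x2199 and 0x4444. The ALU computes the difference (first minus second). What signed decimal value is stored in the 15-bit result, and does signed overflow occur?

-8875; overflow

0x2199 = 010000110011001 = 8601 (signed)
0x4444 = 100010001000100 = -15292 (signed)
Subtract via negate-and-add: invert 100010001000100 + 1 = 011101110111100 (i.e. 15292).
  010000110011001
+ 011101110111100
= 101110101010101
Result 101110101010101: MSB = 1 → 23893 − 32768 = -8875.
Both addends (after negating the subtrahend) are non-negative but the stored result is negative: signed overflow. The true value 8601 − (-15292) = 23893 lies outside [-16384, 16383].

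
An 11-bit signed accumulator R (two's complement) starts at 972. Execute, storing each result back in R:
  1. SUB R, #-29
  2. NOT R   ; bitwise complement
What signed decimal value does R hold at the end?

Start: R = 972 = 01111001100.
R = 972 − (-29) = 1001 = 01111101001
R = NOT 01111101001 = 10000010110 = -1002

-1002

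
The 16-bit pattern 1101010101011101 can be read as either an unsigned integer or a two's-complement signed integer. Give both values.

unsigned = 54621, signed = -10915

Unsigned: 1101010101011101 = 54621.
Signed: MSB=1 → 54621 − 65536 = -10915.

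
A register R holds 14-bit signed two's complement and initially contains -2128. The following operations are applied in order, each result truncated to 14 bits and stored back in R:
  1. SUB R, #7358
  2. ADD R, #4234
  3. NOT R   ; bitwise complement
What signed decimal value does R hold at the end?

Start: R = -2128 = 11011110110000.
R = -2128 − 7358 = -9486; wraps to 6898 = 01101011110010
R = 6898 + 4234 = 11132; wraps to -5252 = 10101101111100
R = NOT 10101101111100 = 01010010000011 = 5251

5251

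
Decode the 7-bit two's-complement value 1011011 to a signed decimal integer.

-37

MSB is 1, so the value is negative.
Unsigned reading: 91. Subtract 2^7 = 128: 91 − 128 = -37.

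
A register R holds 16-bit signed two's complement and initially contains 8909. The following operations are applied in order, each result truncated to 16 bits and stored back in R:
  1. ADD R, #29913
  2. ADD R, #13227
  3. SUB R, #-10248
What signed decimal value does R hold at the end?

-3239

Start: R = 8909 = 0010001011001101.
R = 8909 + 29913 = 38822; wraps to -26714 = 1001011110100110
R = -26714 + 13227 = -13487 = 1100101101010001
R = -13487 − (-10248) = -3239 = 1111001101011001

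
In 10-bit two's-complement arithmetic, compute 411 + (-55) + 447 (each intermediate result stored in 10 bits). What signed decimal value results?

411 + (-55) = 356 (0101100100)
356 + 447 = 803 → wraps to -221 (1100100011)

-221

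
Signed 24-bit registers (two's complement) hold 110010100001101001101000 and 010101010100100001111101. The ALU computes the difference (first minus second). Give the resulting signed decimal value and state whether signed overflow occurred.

7655915; overflow

110010100001101001101000 = -3532184 (signed)
010101010100100001111101 = 5589117 (signed)
Subtract via negate-and-add: invert 010101010100100001111101 + 1 = 101010101011011110000011 (i.e. -5589117).
  110010100001101001101000
+ 101010101011011110000011
= 011101001101000111101011  (discard carry-out 1)
Result 011101001101000111101011: MSB = 0 → value 7655915.
Both addends (after negating the subtrahend) are negative but the stored result is non-negative: signed overflow. The true value -3532184 − 5589117 = -9121301 lies outside [-8388608, 8388607].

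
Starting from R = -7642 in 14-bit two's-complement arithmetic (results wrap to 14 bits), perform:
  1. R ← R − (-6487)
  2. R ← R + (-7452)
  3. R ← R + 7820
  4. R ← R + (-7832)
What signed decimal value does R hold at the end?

Start: R = -7642 = 10001000100110.
R = -7642 − (-6487) = -1155 = 11101101111101
R = -1155 + (-7452) = -8607; wraps to 7777 = 01111001100001
R = 7777 + 7820 = 15597; wraps to -787 = 11110011101101
R = -787 + (-7832) = -8619; wraps to 7765 = 01111001010101

7765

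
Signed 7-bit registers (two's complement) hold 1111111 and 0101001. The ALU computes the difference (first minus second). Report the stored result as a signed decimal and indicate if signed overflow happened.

1111111 = -1 (signed)
0101001 = 41 (signed)
Subtract via negate-and-add: invert 0101001 + 1 = 1010111 (i.e. -41).
  1111111
+ 1010111
= 1010110  (discard carry-out 1)
Result 1010110: MSB = 1 → 86 − 128 = -42.
Both addends (after negating the subtrahend) are negative and so is the stored result: no signed overflow.

-42; no overflow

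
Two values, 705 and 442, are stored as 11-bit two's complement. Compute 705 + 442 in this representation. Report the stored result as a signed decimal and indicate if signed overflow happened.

-901; overflow

705 → 01011000001
442 → 00110111010
  01011000001
+ 00110111010
= 10001111011
Result 10001111011: MSB = 1 → 1147 − 2048 = -901.
Both addends are non-negative but the stored result is negative: signed overflow. The true value 705 + 442 = 1147 lies outside [-1024, 1023].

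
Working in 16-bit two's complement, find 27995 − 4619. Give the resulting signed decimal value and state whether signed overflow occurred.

23376; no overflow

27995 → 0110110101011011
4619 → 0001001000001011
Subtract via negate-and-add: invert 0001001000001011 + 1 = 1110110111110101 (i.e. -4619).
  0110110101011011
+ 1110110111110101
= 0101101101010000  (discard carry-out 1)
Result 0101101101010000: MSB = 0 → value 23376.
Addends (after negating the subtrahend) have opposite signs, so signed overflow cannot occur.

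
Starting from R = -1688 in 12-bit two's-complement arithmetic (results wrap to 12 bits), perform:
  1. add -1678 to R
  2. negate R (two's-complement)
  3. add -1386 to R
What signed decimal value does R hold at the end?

1980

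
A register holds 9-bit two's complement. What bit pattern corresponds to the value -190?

|-190| = 190 = 010111110 in 9 bits.
Invert the bits: 101000001. Add 1: 101000010.
Check: 101000010 reads as 322 − 512 = -190.

101000010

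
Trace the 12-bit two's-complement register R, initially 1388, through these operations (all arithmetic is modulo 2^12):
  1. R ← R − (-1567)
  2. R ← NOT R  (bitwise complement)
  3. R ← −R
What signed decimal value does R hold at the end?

Start: R = 1388 = 010101101100.
R = 1388 − (-1567) = 2955; wraps to -1141 = 101110001011
R = NOT 101110001011 = 010001110100 = 1140
R = −(1140) = -1140 = 101110001100

-1140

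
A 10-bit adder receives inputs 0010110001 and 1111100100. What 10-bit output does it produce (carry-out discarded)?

0010010101

  0010110001
+ 1111100100
= 0010010101  (discard carry-out 1)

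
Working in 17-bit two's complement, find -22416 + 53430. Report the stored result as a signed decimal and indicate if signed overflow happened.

31014; no overflow

-22416 → 11010100001110000
53430 → 01101000010110110
  11010100001110000
+ 01101000010110110
= 00111100100100110  (discard carry-out 1)
Result 00111100100100110: MSB = 0 → value 31014.
Addends have opposite signs, so signed overflow cannot occur.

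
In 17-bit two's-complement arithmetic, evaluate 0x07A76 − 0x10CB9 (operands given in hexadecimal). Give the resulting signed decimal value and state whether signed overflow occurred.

-37443; overflow

0x07A76 = 00111101001110110 = 31350 (signed)
0x10CB9 = 10000110010111001 = -62279 (signed)
Subtract via negate-and-add: invert 10000110010111001 + 1 = 01111001101000111 (i.e. 62279).
  00111101001110110
+ 01111001101000111
= 10110110110111101
Result 10110110110111101: MSB = 1 → 93629 − 131072 = -37443.
Both addends (after negating the subtrahend) are non-negative but the stored result is negative: signed overflow. The true value 31350 − (-62279) = 93629 lies outside [-65536, 65535].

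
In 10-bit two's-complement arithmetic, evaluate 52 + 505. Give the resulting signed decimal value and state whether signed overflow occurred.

-467; overflow

52 → 0000110100
505 → 0111111001
  0000110100
+ 0111111001
= 1000101101
Result 1000101101: MSB = 1 → 557 − 1024 = -467.
Both addends are non-negative but the stored result is negative: signed overflow. The true value 52 + 505 = 557 lies outside [-512, 511].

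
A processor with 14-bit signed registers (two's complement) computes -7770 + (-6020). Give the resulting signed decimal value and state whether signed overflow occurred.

-7770 → 10000110100110
-6020 → 10100001111100
  10000110100110
+ 10100001111100
= 00101000100010  (discard carry-out 1)
Result 00101000100010: MSB = 0 → value 2594.
Both addends are negative but the stored result is non-negative: signed overflow. The true value -7770 + (-6020) = -13790 lies outside [-8192, 8191].

2594; overflow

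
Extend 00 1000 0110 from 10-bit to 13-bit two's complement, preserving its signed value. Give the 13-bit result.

MSB of 0010000110 is 0; replicate it into the new high bits.
000|0010000110 → 0000010000110 (still 134).

0000010000110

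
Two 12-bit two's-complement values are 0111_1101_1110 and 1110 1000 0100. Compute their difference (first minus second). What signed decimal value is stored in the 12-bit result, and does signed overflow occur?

-1702; overflow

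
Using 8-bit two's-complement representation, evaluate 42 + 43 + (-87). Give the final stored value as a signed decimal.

-2

42 + 43 = 85 (01010101)
85 + (-87) = -2 (11111110)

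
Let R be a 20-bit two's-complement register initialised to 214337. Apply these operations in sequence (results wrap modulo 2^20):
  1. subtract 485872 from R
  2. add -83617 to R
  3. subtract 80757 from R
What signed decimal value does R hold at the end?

Start: R = 214337 = 00110100010101000001.
R = 214337 − 485872 = -271535 = 10111101101101010001
R = -271535 + (-83617) = -355152 = 10101001010010110000
R = -355152 − 80757 = -435909 = 10010101100100111011

-435909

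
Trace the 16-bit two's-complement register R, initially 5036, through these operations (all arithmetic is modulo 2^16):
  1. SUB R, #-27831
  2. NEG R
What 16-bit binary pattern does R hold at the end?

0111111110011101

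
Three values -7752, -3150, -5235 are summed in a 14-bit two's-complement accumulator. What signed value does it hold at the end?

247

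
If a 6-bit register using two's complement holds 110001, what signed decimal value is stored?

-15

MSB is 1, so the value is negative.
Invert: 001110. Add 1: 001111 = 15. So the value is −15.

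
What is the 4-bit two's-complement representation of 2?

2 is non-negative, so write it directly in 4 bits: 0010.

0010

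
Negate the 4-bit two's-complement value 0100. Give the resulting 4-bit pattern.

1100

Invert: 1011. Add 1: 1100.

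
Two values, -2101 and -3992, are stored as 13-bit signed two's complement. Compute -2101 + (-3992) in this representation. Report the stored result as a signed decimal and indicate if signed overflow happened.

-2101 → 1011111001011
-3992 → 1000001101000
  1011111001011
+ 1000001101000
= 0100000110011  (discard carry-out 1)
Result 0100000110011: MSB = 0 → value 2099.
Both addends are negative but the stored result is non-negative: signed overflow. The true value -2101 + (-3992) = -6093 lies outside [-4096, 4095].

2099; overflow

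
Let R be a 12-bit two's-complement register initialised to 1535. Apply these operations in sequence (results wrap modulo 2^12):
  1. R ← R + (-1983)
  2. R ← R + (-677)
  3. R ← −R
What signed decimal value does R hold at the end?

1125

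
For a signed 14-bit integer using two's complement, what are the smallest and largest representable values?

Minimum: −2^13 = -8192.
Maximum: 2^13 − 1 = 8191.

min = -8192, max = 8191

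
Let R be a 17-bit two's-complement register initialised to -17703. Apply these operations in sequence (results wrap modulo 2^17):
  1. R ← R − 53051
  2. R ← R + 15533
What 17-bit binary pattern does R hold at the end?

10010100001001011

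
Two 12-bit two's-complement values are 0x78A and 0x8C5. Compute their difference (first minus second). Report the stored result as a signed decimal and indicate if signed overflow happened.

0x78A = 011110001010 = 1930 (signed)
0x8C5 = 100011000101 = -1851 (signed)
Subtract via negate-and-add: invert 100011000101 + 1 = 011100111011 (i.e. 1851).
  011110001010
+ 011100111011
= 111011000101
Result 111011000101: MSB = 1 → 3781 − 4096 = -315.
Both addends (after negating the subtrahend) are non-negative but the stored result is negative: signed overflow. The true value 1930 − (-1851) = 3781 lies outside [-2048, 2047].

-315; overflow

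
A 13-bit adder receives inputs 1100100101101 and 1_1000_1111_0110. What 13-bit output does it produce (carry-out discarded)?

1001000100011

  1100100101101
+ 1100011110110
= 1001000100011  (discard carry-out 1)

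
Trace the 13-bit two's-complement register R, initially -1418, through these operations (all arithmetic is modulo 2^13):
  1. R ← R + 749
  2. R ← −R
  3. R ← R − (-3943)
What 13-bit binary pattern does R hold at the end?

Start: R = -1418 = 1101001110110.
R = -1418 + 749 = -669 = 1110101100011
R = −(-669) = 669 = 0001010011101
R = 669 − (-3943) = 4612; wraps to -3580 = 1001000000100

1001000000100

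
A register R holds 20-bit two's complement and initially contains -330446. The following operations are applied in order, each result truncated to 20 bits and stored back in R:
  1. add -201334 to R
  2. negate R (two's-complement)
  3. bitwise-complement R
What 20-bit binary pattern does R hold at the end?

01111110001010111011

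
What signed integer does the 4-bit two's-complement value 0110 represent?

MSB is 0, so the value is non-negative: 0110 = 6.

6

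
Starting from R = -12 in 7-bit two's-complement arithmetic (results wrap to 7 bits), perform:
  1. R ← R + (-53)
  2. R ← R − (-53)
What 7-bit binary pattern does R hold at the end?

Start: R = -12 = 1110100.
R = -12 + (-53) = -65; wraps to 63 = 0111111
R = 63 − (-53) = 116; wraps to -12 = 1110100

1110100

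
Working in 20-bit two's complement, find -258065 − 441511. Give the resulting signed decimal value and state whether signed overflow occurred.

349000; overflow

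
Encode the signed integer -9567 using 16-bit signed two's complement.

1101101010100001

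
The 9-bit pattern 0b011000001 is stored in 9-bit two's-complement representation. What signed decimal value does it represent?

MSB is 0, so the value is non-negative: 011000001 = 193.

193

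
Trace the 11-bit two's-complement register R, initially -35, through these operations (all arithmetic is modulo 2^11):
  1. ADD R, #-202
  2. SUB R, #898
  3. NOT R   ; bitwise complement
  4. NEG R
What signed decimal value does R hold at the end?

914

Start: R = -35 = 11111011101.
R = -35 + (-202) = -237 = 11100010011
R = -237 − 898 = -1135; wraps to 913 = 01110010001
R = NOT 01110010001 = 10001101110 = -914
R = −(-914) = 914 = 01110010010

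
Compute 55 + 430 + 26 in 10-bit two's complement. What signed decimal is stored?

511

55 + 430 = 485 (0111100101)
485 + 26 = 511 (0111111111)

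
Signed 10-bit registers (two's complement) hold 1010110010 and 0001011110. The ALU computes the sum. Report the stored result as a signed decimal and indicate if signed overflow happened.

-240; no overflow

1010110010 = -334 (signed)
0001011110 = 94 (signed)
  1010110010
+ 0001011110
= 1100010000
Result 1100010000: MSB = 1 → 784 − 1024 = -240.
Addends have opposite signs, so signed overflow cannot occur.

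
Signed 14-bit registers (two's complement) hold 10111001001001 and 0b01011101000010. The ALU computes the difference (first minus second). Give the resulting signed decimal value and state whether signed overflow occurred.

10111001001001 = -4535 (signed)
0b01011101000010 → 01011101000010 = 5954 (signed)
Subtract via negate-and-add: invert 01011101000010 + 1 = 10100010111110 (i.e. -5954).
  10111001001001
+ 10100010111110
= 01011100000111  (discard carry-out 1)
Result 01011100000111: MSB = 0 → value 5895.
Both addends (after negating the subtrahend) are negative but the stored result is non-negative: signed overflow. The true value -4535 − 5954 = -10489 lies outside [-8192, 8191].

5895; overflow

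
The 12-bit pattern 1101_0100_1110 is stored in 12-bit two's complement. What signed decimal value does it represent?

-690

MSB is 1, so the value is negative.
Invert: 001010110001. Add 1: 001010110010 = 690. So the value is −690.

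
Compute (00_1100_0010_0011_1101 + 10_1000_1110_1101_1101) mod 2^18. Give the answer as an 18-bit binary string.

  001100001000111101
+ 101000111011011101
= 110101000100011010

110101000100011010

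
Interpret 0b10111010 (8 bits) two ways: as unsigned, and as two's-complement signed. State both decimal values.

unsigned = 186, signed = -70

Unsigned: 10111010 = 186.
Signed: MSB=1 → 186 − 256 = -70.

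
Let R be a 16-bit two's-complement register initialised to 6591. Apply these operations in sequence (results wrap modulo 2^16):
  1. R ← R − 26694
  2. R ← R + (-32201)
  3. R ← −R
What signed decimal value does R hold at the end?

Start: R = 6591 = 0001100110111111.
R = 6591 − 26694 = -20103 = 1011000101111001
R = -20103 + (-32201) = -52304; wraps to 13232 = 0011001110110000
R = −(13232) = -13232 = 1100110001010000

-13232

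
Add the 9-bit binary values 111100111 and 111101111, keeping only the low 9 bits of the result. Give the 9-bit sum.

111010110

  111100111
+ 111101111
= 111010110  (discard carry-out 1)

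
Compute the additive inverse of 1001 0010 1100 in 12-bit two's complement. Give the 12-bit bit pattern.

011011010100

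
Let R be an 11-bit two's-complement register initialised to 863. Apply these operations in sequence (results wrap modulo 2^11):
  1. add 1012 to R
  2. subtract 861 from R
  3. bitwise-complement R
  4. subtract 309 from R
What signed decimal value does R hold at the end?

724

Start: R = 863 = 01101011111.
R = 863 + 1012 = 1875; wraps to -173 = 11101010011
R = -173 − 861 = -1034; wraps to 1014 = 01111110110
R = NOT 01111110110 = 10000001001 = -1015
R = -1015 − 309 = -1324; wraps to 724 = 01011010100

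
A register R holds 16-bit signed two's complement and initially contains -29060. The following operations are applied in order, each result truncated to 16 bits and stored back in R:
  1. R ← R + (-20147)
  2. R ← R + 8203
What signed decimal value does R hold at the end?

24532

Start: R = -29060 = 1000111001111100.
R = -29060 + (-20147) = -49207; wraps to 16329 = 0011111111001001
R = 16329 + 8203 = 24532 = 0101111111010100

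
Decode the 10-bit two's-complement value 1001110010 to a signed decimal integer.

-398

MSB is 1, so the value is negative.
Unsigned reading: 626. Subtract 2^10 = 1024: 626 − 1024 = -398.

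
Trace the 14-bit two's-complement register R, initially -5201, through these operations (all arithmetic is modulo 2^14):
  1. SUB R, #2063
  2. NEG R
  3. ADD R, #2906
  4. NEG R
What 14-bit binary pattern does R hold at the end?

01100001000110

Start: R = -5201 = 10101110101111.
R = -5201 − 2063 = -7264 = 10001110100000
R = −(-7264) = 7264 = 01110001100000
R = 7264 + 2906 = 10170; wraps to -6214 = 10011110111010
R = −(-6214) = 6214 = 01100001000110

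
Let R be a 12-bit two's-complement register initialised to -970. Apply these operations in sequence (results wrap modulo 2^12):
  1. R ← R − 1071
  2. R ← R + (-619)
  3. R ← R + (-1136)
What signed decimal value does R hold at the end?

300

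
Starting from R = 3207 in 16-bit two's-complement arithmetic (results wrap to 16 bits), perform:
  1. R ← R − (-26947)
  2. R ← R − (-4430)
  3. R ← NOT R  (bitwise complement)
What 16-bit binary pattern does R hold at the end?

0111100011100111

Start: R = 3207 = 0000110010000111.
R = 3207 − (-26947) = 30154 = 0111010111001010
R = 30154 − (-4430) = 34584; wraps to -30952 = 1000011100011000
R = NOT 1000011100011000 = 0111100011100111 = 30951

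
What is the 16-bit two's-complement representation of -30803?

|-30803| = 30803 = 0111100001010011 in 16 bits.
Invert the bits: 1000011110101100. Add 1: 1000011110101101.

1000011110101101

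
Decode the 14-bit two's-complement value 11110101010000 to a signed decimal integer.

MSB is 1, so the value is negative.
Unsigned reading: 15696. Subtract 2^14 = 16384: 15696 − 16384 = -688.

-688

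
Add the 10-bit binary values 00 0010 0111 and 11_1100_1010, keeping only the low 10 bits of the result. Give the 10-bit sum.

1111110001

  0000100111
+ 1111001010
= 1111110001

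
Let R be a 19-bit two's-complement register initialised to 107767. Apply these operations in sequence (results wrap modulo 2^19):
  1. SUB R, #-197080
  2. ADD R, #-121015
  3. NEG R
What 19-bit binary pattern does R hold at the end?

1010011000111101000

Start: R = 107767 = 0011010010011110111.
R = 107767 − (-197080) = 304847; wraps to -219441 = 1001010011011001111
R = -219441 + (-121015) = -340456; wraps to 183832 = 0101100111000011000
R = −(183832) = -183832 = 1010011000111101000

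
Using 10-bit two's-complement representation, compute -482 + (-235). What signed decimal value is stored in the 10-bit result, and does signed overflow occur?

307; overflow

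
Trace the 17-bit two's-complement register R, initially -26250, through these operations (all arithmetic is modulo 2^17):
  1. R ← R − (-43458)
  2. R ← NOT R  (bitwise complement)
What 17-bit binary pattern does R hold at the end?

11011110011000111

Start: R = -26250 = 11001100101110110.
R = -26250 − (-43458) = 17208 = 00100001100111000
R = NOT 00100001100111000 = 11011110011000111 = -17209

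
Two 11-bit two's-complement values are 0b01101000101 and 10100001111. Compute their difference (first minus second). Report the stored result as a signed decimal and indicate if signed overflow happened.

-458; overflow

0b01101000101 → 01101000101 = 837 (signed)
10100001111 = -753 (signed)
Subtract via negate-and-add: invert 10100001111 + 1 = 01011110001 (i.e. 753).
  01101000101
+ 01011110001
= 11000110110
Result 11000110110: MSB = 1 → 1590 − 2048 = -458.
Both addends (after negating the subtrahend) are non-negative but the stored result is negative: signed overflow. The true value 837 − (-753) = 1590 lies outside [-1024, 1023].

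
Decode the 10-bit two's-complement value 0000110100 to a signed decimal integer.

52

MSB is 0, so the value is non-negative: 0000110100 = 52.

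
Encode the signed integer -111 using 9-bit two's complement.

|-111| = 111 = 001101111 in 9 bits.
Invert the bits: 110010000. Add 1: 110010001.
Check: 110010001 reads as 401 − 512 = -111.

110010001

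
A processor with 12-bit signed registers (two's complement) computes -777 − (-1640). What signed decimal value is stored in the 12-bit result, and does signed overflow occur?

-777 → 110011110111
-1640 → 100110011000
Subtract via negate-and-add: invert 100110011000 + 1 = 011001101000 (i.e. 1640).
  110011110111
+ 011001101000
= 001101011111  (discard carry-out 1)
Result 001101011111: MSB = 0 → value 863.
Addends (after negating the subtrahend) have opposite signs, so signed overflow cannot occur.

863; no overflow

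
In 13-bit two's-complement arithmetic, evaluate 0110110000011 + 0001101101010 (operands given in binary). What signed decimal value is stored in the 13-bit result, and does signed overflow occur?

-3859; overflow

0110110000011 = 3459 (signed)
0001101101010 = 874 (signed)
  0110110000011
+ 0001101101010
= 1000011101101
Result 1000011101101: MSB = 1 → 4333 − 8192 = -3859.
Both addends are non-negative but the stored result is negative: signed overflow. The true value 3459 + 874 = 4333 lies outside [-4096, 4095].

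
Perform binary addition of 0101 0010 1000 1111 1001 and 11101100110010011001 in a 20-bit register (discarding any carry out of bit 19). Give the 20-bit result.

  01010010100011111001
+ 11101100110010011001
= 00111111010110010010  (discard carry-out 1)

00111111010110010010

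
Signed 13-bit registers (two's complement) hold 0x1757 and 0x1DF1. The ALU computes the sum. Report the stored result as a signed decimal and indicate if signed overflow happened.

-2744; no overflow

0x1757 = 1011101010111 = -2217 (signed)
0x1DF1 = 1110111110001 = -527 (signed)
  1011101010111
+ 1110111110001
= 1010101001000  (discard carry-out 1)
Result 1010101001000: MSB = 1 → 5448 − 8192 = -2744.
Both addends are negative and so is the stored result: no signed overflow.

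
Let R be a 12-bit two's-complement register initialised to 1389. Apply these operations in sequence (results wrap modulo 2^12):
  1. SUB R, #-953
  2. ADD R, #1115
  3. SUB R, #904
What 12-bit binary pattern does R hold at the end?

100111111001

Start: R = 1389 = 010101101101.
R = 1389 − (-953) = 2342; wraps to -1754 = 100100100110
R = -1754 + 1115 = -639 = 110110000001
R = -639 − 904 = -1543 = 100111111001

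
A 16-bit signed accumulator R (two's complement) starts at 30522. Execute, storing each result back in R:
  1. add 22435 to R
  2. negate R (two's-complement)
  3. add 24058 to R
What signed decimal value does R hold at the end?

-28899

Start: R = 30522 = 0111011100111010.
R = 30522 + 22435 = 52957; wraps to -12579 = 1100111011011101
R = −(-12579) = 12579 = 0011000100100011
R = 12579 + 24058 = 36637; wraps to -28899 = 1000111100011101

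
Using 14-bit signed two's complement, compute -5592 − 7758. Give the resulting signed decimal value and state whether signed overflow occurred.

3034; overflow

-5592 → 10101000101000
7758 → 01111001001110
Subtract via negate-and-add: invert 01111001001110 + 1 = 10000110110010 (i.e. -7758).
  10101000101000
+ 10000110110010
= 00101111011010  (discard carry-out 1)
Result 00101111011010: MSB = 0 → value 3034.
Both addends (after negating the subtrahend) are negative but the stored result is non-negative: signed overflow. The true value -5592 − 7758 = -13350 lies outside [-8192, 8191].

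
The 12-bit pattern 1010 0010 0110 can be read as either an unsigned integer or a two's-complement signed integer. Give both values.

Unsigned: 101000100110 = 2598.
Signed: MSB=1 → 2598 − 4096 = -1498.

unsigned = 2598, signed = -1498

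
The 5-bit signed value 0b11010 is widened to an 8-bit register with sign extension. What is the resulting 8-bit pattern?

MSB of 11010 is 1; replicate it into the new high bits.
111|11010 → 11111010 (still -6).

11111010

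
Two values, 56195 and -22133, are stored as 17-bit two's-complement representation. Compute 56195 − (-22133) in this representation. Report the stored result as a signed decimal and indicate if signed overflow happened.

56195 → 01101101110000011
-22133 → 11010100110001011
Subtract via negate-and-add: invert 11010100110001011 + 1 = 00101011001110101 (i.e. 22133).
  01101101110000011
+ 00101011001110101
= 10011000111111000
Result 10011000111111000: MSB = 1 → 78328 − 131072 = -52744.
Both addends (after negating the subtrahend) are non-negative but the stored result is negative: signed overflow. The true value 56195 − (-22133) = 78328 lies outside [-65536, 65535].

-52744; overflow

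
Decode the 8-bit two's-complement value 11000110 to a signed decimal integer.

MSB is 1, so the value is negative.
Invert: 00111001. Add 1: 00111010 = 58. So the value is −58.

-58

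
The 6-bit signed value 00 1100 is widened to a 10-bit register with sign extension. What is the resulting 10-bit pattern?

0000001100

MSB of 001100 is 0; replicate it into the new high bits.
0000|001100 → 0000001100 (still 12).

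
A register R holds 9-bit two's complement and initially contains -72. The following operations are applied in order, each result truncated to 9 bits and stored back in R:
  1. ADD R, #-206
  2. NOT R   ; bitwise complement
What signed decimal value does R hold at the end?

Start: R = -72 = 110111000.
R = -72 + (-206) = -278; wraps to 234 = 011101010
R = NOT 011101010 = 100010101 = -235

-235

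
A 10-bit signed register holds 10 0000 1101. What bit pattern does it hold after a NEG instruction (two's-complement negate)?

0111110011

Invert: 0111110010. Add 1: 0111110011.
Check: 1000001101 = -499, 0111110011 = 499.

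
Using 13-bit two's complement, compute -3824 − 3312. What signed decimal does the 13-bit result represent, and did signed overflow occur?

1056; overflow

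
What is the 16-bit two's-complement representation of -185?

1111111101000111

|-185| = 185 = 0000000010111001 in 16 bits.
Invert the bits: 1111111101000110. Add 1: 1111111101000111.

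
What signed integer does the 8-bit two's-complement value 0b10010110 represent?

-106

MSB is 1, so the value is negative.
Invert: 01101001. Add 1: 01101010 = 106. So the value is −106.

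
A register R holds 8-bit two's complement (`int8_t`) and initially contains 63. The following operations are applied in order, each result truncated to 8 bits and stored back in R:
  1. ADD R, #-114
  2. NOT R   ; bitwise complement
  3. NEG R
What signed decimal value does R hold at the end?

-50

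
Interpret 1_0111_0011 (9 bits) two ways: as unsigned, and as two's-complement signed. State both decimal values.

Unsigned: 101110011 = 371.
Signed: MSB=1 → 371 − 512 = -141.

unsigned = 371, signed = -141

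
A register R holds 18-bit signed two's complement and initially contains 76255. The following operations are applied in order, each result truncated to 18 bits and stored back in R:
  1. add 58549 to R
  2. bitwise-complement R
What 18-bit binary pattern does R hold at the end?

011111000101101011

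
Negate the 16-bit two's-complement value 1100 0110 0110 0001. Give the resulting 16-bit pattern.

0011100110011111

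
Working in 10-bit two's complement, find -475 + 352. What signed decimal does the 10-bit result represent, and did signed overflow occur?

-475 → 1000100101
352 → 0101100000
  1000100101
+ 0101100000
= 1110000101
Result 1110000101: MSB = 1 → 901 − 1024 = -123.
Addends have opposite signs, so signed overflow cannot occur.

-123; no overflow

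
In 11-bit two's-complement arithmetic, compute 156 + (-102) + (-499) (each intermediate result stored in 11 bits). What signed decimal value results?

-445

156 + (-102) = 54 (00000110110)
54 + (-499) = -445 (11001000011)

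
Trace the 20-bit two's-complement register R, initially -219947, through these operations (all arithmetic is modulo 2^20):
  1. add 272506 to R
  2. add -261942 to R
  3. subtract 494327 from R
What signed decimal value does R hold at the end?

344866

Start: R = -219947 = 11001010010011010101.
R = -219947 + 272506 = 52559 = 00001100110101001111
R = 52559 + (-261942) = -209383 = 11001100111000011001
R = -209383 − 494327 = -703710; wraps to 344866 = 01010100001100100010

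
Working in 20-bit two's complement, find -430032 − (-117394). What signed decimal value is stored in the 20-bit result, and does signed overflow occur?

-312638; no overflow

-430032 → 10010111000000110000
-117394 → 11100011010101101110
Subtract via negate-and-add: invert 11100011010101101110 + 1 = 00011100101010010010 (i.e. 117394).
  10010111000000110000
+ 00011100101010010010
= 10110011101011000010
Result 10110011101011000010: MSB = 1 → 735938 − 1048576 = -312638.
Addends (after negating the subtrahend) have opposite signs, so signed overflow cannot occur.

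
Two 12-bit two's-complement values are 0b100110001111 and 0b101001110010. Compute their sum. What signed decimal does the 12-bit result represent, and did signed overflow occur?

1025; overflow

0b100110001111 → 100110001111 = -1649 (signed)
0b101001110010 → 101001110010 = -1422 (signed)
  100110001111
+ 101001110010
= 010000000001  (discard carry-out 1)
Result 010000000001: MSB = 0 → value 1025.
Both addends are negative but the stored result is non-negative: signed overflow. The true value -1649 + (-1422) = -3071 lies outside [-2048, 2047].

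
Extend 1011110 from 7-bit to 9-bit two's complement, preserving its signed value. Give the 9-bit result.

MSB of 1011110 is 1; replicate it into the new high bits.
11|1011110 → 111011110 (still -34).

111011110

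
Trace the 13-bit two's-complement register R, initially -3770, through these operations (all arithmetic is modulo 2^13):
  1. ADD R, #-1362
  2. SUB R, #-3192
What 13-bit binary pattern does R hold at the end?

1100001101100

Start: R = -3770 = 1000101000110.
R = -3770 + (-1362) = -5132; wraps to 3060 = 0101111110100
R = 3060 − (-3192) = 6252; wraps to -1940 = 1100001101100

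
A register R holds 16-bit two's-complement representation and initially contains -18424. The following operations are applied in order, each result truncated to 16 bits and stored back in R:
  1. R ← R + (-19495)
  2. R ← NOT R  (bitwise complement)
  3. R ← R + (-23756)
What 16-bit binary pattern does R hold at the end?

Start: R = -18424 = 1011100000001000.
R = -18424 + (-19495) = -37919; wraps to 27617 = 0110101111100001
R = NOT 0110101111100001 = 1001010000011110 = -27618
R = -27618 + (-23756) = -51374; wraps to 14162 = 0011011101010010

0011011101010010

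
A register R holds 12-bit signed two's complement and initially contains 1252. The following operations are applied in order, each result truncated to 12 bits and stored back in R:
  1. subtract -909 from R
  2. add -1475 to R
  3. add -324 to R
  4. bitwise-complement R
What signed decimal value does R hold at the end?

Start: R = 1252 = 010011100100.
R = 1252 − (-909) = 2161; wraps to -1935 = 100001110001
R = -1935 + (-1475) = -3410; wraps to 686 = 001010101110
R = 686 + (-324) = 362 = 000101101010
R = NOT 000101101010 = 111010010101 = -363

-363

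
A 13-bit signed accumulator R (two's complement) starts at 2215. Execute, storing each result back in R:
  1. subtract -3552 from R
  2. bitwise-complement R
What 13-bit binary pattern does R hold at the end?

Start: R = 2215 = 0100010100111.
R = 2215 − (-3552) = 5767; wraps to -2425 = 1011010000111
R = NOT 1011010000111 = 0100101111000 = 2424

0100101111000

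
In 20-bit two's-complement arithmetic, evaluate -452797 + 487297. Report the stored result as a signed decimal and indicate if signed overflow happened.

34500; no overflow

-452797 → 10010001011101000011
487297 → 01110110111110000001
  10010001011101000011
+ 01110110111110000001
= 00001000011011000100  (discard carry-out 1)
Result 00001000011011000100: MSB = 0 → value 34500.
Addends have opposite signs, so signed overflow cannot occur.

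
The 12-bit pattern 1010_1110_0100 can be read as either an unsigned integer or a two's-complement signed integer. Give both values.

unsigned = 2788, signed = -1308

Unsigned: 101011100100 = 2788.
Signed: MSB=1 → 2788 − 4096 = -1308.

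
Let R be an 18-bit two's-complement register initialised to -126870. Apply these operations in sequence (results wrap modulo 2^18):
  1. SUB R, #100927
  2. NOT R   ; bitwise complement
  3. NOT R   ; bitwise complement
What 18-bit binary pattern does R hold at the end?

001000011000101011

Start: R = -126870 = 100001000001101010.
R = -126870 − 100927 = -227797; wraps to 34347 = 001000011000101011
R = NOT 001000011000101011 = 110111100111010100 = -34348
R = NOT 110111100111010100 = 001000011000101011 = 34347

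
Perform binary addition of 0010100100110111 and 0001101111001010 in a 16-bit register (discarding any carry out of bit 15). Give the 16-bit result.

  0010100100110111
+ 0001101111001010
= 0100010100000001

0100010100000001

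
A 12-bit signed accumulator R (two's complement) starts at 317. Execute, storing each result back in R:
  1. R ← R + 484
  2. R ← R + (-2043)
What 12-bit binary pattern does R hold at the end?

Start: R = 317 = 000100111101.
R = 317 + 484 = 801 = 001100100001
R = 801 + (-2043) = -1242 = 101100100110

101100100110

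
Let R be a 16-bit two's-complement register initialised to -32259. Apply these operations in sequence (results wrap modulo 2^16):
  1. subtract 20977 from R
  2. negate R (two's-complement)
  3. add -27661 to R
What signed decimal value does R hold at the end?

25575

Start: R = -32259 = 1000000111111101.
R = -32259 − 20977 = -53236; wraps to 12300 = 0011000000001100
R = −(12300) = -12300 = 1100111111110100
R = -12300 + (-27661) = -39961; wraps to 25575 = 0110001111100111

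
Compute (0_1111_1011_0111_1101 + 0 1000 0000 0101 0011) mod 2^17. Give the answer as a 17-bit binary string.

10111101111010000

  01111101101111101
+ 01000000001010011
= 10111101111010000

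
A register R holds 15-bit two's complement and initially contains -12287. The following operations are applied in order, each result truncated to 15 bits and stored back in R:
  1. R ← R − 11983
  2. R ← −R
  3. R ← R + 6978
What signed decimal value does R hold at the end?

-1520

Start: R = -12287 = 101000000000001.
R = -12287 − 11983 = -24270; wraps to 8498 = 010000100110010
R = −(8498) = -8498 = 101111011001110
R = -8498 + 6978 = -1520 = 111101000010000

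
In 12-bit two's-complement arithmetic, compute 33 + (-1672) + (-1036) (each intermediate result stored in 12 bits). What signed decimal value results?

33 + (-1672) = -1639 (100110011001)
-1639 + (-1036) = -2675 → wraps to 1421 (010110001101)

1421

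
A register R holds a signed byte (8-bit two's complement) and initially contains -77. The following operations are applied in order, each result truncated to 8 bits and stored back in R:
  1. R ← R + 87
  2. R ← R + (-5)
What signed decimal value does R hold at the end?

5

Start: R = -77 = 10110011.
R = -77 + 87 = 10 = 00001010
R = 10 + (-5) = 5 = 00000101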